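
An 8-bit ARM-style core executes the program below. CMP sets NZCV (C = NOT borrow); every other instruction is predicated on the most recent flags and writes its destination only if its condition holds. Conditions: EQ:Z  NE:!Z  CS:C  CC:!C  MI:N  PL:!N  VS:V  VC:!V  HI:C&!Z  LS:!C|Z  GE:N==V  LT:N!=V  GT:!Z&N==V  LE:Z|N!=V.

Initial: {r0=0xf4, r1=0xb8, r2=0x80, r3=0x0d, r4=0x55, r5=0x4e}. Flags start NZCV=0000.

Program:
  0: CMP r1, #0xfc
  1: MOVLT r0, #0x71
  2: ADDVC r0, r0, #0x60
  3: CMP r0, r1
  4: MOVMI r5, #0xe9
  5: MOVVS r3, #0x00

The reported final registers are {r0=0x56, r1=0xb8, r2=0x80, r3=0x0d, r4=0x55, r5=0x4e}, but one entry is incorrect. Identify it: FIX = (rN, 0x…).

FIX = (r0, 0xd1)

[0] flags=1000 → (cmp)
[1] flags=1000 LT?T → r0=0x71
[2] flags=1000 VC?T → r0=0xd1
[3] flags=0010 → (cmp)
[4] flags=0010 MI?F → skip
[5] flags=0010 VS?F → skip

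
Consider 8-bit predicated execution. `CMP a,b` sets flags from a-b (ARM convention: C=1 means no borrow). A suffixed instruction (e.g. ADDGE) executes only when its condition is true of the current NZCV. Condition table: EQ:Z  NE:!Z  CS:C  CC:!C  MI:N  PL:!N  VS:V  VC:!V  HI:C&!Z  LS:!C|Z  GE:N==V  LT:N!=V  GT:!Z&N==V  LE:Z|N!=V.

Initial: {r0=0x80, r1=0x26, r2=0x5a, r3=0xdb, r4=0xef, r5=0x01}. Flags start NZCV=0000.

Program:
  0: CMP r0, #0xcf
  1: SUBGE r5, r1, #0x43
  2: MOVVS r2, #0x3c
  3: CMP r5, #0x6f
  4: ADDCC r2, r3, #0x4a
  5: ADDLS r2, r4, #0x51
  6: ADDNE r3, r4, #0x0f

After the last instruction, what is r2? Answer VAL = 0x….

[0] flags=1000 → (cmp)
[1] flags=1000 GE?F → skip
[2] flags=1000 VS?F → skip
[3] flags=1000 → (cmp)
[4] flags=1000 CC?T → r2=0x25
[5] flags=1000 LS?T → r2=0x40
[6] flags=1000 NE?T → r3=0xfe

VAL = 0x40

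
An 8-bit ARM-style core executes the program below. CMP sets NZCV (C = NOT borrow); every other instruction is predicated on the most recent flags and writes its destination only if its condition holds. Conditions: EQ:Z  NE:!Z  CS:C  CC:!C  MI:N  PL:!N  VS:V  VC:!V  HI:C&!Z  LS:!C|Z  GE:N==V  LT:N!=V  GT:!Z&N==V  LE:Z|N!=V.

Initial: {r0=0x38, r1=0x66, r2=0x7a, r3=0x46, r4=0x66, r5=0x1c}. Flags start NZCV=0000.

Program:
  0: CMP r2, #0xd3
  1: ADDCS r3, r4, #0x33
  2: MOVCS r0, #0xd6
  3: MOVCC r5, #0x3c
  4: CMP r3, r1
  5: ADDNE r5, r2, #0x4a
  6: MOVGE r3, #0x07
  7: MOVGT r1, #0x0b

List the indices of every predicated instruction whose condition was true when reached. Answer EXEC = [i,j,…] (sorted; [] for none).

EXEC = [3,5]

[0] flags=1001 → (cmp)
[1] flags=1001 CS?F → skip
[2] flags=1001 CS?F → skip
[3] flags=1001 CC?T → r5=0x3c
[4] flags=1000 → (cmp)
[5] flags=1000 NE?T → r5=0xc4
[6] flags=1000 GE?F → skip
[7] flags=1000 GT?F → skip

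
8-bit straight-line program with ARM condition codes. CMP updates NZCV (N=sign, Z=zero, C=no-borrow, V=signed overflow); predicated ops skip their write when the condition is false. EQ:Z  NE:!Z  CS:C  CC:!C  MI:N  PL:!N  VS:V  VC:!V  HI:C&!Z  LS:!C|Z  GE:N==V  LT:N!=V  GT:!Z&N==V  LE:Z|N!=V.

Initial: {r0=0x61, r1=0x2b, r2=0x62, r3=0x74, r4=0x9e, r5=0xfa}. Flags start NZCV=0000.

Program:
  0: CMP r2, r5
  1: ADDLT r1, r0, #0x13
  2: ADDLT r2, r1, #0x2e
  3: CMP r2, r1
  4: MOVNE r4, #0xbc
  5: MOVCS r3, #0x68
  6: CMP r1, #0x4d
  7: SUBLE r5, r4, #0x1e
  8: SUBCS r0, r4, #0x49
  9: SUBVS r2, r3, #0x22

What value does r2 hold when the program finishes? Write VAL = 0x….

0: ✓ CMP  NZCV=0000
1: · ADDLT
2: · ADDLT
3: ✓ CMP  NZCV=0010
4: ✓ MOVNE  r4←0xbc
5: ✓ MOVCS  r3←0x68
6: ✓ CMP  NZCV=1000
7: ✓ SUBLE  r5←0x9e
8: · SUBCS
9: · SUBVS

VAL = 0x62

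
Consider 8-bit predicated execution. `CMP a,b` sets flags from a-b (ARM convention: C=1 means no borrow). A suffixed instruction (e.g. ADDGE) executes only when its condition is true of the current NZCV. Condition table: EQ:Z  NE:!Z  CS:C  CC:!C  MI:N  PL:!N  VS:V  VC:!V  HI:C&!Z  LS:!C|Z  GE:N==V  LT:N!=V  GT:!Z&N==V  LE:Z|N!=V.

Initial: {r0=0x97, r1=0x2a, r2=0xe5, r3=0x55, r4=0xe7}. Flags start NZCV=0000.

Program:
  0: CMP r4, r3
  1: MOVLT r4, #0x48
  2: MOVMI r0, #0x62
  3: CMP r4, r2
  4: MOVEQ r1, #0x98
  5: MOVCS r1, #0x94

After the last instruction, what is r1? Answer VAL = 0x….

[0] flags=1010 → (cmp)
[1] flags=1010 LT?T → r4=0x48
[2] flags=1010 MI?T → r0=0x62
[3] flags=0000 → (cmp)
[4] flags=0000 EQ?F → skip
[5] flags=0000 CS?F → skip

VAL = 0x2a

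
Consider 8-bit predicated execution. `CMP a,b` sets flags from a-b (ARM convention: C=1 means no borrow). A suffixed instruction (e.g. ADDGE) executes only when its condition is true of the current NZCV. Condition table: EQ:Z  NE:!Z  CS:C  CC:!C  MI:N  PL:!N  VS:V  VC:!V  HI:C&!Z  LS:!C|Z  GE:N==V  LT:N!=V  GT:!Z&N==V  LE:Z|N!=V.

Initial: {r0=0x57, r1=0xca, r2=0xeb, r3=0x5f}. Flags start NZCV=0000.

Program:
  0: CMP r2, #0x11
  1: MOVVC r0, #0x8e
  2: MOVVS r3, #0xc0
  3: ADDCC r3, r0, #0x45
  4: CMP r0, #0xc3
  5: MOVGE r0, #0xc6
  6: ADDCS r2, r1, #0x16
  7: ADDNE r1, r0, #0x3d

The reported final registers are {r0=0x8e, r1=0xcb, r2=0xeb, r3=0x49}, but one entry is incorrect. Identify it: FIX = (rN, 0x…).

[0] flags=1010 → (cmp)
[1] flags=1010 VC?T → r0=0x8e
[2] flags=1010 VS?F → skip
[3] flags=1010 CC?F → skip
[4] flags=1000 → (cmp)
[5] flags=1000 GE?F → skip
[6] flags=1000 CS?F → skip
[7] flags=1000 NE?T → r1=0xcb

FIX = (r3, 0x5f)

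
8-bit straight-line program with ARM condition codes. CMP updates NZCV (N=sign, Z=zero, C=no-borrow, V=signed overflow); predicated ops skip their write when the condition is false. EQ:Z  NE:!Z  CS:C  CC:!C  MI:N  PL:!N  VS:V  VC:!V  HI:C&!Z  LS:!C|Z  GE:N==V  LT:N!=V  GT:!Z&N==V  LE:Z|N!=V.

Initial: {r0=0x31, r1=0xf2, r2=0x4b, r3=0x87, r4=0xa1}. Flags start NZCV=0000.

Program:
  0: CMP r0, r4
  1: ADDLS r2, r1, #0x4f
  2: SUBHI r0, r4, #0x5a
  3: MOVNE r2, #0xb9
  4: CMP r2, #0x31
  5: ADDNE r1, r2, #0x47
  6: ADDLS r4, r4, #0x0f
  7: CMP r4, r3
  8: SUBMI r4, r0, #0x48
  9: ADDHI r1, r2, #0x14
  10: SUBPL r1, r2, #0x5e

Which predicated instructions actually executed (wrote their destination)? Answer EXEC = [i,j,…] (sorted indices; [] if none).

0: ✓ CMP  NZCV=1001
1: ✓ ADDLS  r2←0x41
2: · SUBHI
3: ✓ MOVNE  r2←0xb9
4: ✓ CMP  NZCV=1010
5: ✓ ADDNE  r1←0x00
6: · ADDLS
7: ✓ CMP  NZCV=0010
8: · SUBMI
9: ✓ ADDHI  r1←0xcd
10: ✓ SUBPL  r1←0x5b

EXEC = [1,3,5,9,10]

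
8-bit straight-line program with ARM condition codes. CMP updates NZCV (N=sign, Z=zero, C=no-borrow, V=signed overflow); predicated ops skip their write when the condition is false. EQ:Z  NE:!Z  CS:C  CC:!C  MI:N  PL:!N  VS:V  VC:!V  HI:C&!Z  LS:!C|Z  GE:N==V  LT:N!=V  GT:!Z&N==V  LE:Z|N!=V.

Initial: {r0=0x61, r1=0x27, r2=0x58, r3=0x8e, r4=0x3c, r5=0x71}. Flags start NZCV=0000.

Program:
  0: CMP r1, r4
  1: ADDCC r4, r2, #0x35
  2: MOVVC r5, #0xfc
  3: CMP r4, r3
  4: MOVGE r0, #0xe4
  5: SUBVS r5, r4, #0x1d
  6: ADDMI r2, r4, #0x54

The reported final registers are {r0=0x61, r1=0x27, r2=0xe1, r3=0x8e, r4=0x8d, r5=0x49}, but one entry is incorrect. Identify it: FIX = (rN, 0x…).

0: ✓ CMP  NZCV=1000
1: ✓ ADDCC  r4←0x8d
2: ✓ MOVVC  r5←0xfc
3: ✓ CMP  NZCV=1000
4: · MOVGE
5: · SUBVS
6: ✓ ADDMI  r2←0xe1

FIX = (r5, 0xfc)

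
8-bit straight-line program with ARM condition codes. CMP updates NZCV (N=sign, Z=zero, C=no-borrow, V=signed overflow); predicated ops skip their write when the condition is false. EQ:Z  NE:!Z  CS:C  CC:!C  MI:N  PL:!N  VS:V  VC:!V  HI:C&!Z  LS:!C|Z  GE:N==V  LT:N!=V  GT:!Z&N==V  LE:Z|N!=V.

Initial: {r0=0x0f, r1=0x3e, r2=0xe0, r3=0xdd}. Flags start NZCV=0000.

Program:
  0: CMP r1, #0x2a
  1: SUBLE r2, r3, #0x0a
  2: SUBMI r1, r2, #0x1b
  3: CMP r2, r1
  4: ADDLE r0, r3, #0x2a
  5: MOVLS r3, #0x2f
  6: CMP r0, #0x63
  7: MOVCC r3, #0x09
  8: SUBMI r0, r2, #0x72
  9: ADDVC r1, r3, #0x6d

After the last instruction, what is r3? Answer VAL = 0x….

VAL = 0x09

0: ✓ CMP  NZCV=0010
1: · SUBLE
2: · SUBMI
3: ✓ CMP  NZCV=1010
4: ✓ ADDLE  r0←0x07
5: · MOVLS
6: ✓ CMP  NZCV=1000
7: ✓ MOVCC  r3←0x09
8: ✓ SUBMI  r0←0x6e
9: ✓ ADDVC  r1←0x76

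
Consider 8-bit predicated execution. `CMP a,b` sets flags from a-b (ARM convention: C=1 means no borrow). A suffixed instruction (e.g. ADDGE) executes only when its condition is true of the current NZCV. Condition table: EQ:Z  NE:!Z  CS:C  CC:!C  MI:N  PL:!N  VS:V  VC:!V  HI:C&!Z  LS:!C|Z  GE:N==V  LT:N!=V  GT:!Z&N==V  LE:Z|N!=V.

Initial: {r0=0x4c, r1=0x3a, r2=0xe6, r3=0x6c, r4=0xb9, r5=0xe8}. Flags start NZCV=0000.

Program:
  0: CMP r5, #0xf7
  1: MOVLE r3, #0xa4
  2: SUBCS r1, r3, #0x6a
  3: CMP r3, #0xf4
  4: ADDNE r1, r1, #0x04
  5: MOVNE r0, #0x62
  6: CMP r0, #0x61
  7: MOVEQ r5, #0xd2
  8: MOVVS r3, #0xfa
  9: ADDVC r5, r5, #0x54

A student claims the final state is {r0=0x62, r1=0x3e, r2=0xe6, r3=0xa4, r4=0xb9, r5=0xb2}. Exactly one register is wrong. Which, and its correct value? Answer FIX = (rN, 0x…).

[0] flags=1000 → (cmp)
[1] flags=1000 LE?T → r3=0xa4
[2] flags=1000 CS?F → skip
[3] flags=1000 → (cmp)
[4] flags=1000 NE?T → r1=0x3e
[5] flags=1000 NE?T → r0=0x62
[6] flags=0010 → (cmp)
[7] flags=0010 EQ?F → skip
[8] flags=0010 VS?F → skip
[9] flags=0010 VC?T → r5=0x3c

FIX = (r5, 0x3c)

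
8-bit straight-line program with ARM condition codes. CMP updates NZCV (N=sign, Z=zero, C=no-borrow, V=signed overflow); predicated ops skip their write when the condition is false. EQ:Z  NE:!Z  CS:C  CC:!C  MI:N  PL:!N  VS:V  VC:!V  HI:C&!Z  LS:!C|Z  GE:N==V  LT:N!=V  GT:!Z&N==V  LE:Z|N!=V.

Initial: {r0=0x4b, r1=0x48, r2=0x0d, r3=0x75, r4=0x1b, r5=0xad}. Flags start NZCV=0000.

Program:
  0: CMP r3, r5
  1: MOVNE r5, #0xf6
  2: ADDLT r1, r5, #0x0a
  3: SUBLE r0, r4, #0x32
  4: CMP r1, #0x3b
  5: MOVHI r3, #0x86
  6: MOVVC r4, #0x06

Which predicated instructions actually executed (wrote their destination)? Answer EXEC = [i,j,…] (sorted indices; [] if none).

[0] flags=1001 → (cmp)
[1] flags=1001 NE?T → r5=0xf6
[2] flags=1001 LT?F → skip
[3] flags=1001 LE?F → skip
[4] flags=0010 → (cmp)
[5] flags=0010 HI?T → r3=0x86
[6] flags=0010 VC?T → r4=0x06

EXEC = [1,5,6]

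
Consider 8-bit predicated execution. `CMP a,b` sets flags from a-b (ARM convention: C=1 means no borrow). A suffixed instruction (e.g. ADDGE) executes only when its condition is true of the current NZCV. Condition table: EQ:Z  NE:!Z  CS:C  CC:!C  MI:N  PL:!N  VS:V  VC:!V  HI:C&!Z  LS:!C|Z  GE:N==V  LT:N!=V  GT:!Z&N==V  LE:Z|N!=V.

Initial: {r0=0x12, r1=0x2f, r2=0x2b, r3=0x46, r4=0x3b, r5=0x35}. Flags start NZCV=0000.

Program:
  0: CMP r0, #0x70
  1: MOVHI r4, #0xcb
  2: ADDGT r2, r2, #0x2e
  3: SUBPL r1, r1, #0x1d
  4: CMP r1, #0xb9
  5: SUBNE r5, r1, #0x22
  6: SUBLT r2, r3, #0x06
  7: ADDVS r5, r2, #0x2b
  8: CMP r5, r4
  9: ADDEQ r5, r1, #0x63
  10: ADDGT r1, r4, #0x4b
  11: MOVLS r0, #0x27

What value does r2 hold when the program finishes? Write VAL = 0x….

VAL = 0x2b

0: ✓ CMP  NZCV=1000
1: · MOVHI
2: · ADDGT
3: · SUBPL
4: ✓ CMP  NZCV=0000
5: ✓ SUBNE  r5←0x0d
6: · SUBLT
7: · ADDVS
8: ✓ CMP  NZCV=1000
9: · ADDEQ
10: · ADDGT
11: ✓ MOVLS  r0←0x27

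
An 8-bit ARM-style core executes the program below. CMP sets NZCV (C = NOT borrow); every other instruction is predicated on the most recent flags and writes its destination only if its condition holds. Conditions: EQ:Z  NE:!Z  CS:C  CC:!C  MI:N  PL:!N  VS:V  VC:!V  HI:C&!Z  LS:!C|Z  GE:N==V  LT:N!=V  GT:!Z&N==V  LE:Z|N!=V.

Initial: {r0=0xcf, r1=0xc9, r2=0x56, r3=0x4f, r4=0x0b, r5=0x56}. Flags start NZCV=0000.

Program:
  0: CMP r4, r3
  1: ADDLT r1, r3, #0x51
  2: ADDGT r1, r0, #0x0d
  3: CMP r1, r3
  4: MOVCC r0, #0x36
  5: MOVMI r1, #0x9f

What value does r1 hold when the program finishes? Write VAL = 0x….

[0] flags=1000 → (cmp)
[1] flags=1000 LT?T → r1=0xa0
[2] flags=1000 GT?F → skip
[3] flags=0011 → (cmp)
[4] flags=0011 CC?F → skip
[5] flags=0011 MI?F → skip

VAL = 0xa0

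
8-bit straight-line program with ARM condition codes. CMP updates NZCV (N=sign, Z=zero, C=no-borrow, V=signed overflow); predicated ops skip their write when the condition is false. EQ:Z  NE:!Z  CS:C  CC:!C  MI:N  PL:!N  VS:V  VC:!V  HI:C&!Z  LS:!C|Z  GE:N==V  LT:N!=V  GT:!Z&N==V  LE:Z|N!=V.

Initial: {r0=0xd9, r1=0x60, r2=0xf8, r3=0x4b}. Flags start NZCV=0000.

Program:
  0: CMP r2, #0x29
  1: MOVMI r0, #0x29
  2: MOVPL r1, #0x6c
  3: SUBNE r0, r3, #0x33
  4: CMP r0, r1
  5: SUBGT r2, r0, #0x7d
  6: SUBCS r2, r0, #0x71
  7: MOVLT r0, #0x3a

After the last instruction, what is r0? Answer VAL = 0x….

[0] flags=1010 → (cmp)
[1] flags=1010 MI?T → r0=0x29
[2] flags=1010 PL?F → skip
[3] flags=1010 NE?T → r0=0x18
[4] flags=1000 → (cmp)
[5] flags=1000 GT?F → skip
[6] flags=1000 CS?F → skip
[7] flags=1000 LT?T → r0=0x3a

VAL = 0x3a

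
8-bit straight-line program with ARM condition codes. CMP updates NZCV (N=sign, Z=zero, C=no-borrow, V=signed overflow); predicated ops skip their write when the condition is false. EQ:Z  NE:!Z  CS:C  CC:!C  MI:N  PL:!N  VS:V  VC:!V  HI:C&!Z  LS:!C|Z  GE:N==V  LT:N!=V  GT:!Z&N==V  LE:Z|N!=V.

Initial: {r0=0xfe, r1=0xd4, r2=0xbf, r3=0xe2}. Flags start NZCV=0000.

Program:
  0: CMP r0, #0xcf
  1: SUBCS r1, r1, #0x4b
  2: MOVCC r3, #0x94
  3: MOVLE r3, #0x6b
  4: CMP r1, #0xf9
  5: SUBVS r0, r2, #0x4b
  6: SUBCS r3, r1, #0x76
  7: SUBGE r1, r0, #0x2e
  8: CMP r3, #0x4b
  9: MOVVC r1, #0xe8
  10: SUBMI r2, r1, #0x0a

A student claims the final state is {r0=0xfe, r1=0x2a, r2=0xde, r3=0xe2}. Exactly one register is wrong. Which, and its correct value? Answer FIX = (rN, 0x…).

[0] flags=0010 → (cmp)
[1] flags=0010 CS?T → r1=0x89
[2] flags=0010 CC?F → skip
[3] flags=0010 LE?F → skip
[4] flags=1000 → (cmp)
[5] flags=1000 VS?F → skip
[6] flags=1000 CS?F → skip
[7] flags=1000 GE?F → skip
[8] flags=1010 → (cmp)
[9] flags=1010 VC?T → r1=0xe8
[10] flags=1010 MI?T → r2=0xde

FIX = (r1, 0xe8)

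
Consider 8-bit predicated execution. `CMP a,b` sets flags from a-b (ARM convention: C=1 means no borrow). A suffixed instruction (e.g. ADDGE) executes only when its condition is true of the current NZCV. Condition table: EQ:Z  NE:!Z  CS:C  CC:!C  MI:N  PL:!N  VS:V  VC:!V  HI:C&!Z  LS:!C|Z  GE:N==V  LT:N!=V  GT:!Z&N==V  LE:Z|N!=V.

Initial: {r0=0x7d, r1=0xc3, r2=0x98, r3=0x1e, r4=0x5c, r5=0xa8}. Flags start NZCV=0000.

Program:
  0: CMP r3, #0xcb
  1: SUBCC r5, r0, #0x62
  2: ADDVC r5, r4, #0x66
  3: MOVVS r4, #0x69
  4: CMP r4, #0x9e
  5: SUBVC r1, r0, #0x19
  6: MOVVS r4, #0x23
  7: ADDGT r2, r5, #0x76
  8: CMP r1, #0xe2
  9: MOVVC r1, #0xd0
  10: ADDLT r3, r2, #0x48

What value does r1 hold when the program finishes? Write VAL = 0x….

VAL = 0xd0

0: ✓ CMP  NZCV=0000
1: ✓ SUBCC  r5←0x1b
2: ✓ ADDVC  r5←0xc2
3: · MOVVS
4: ✓ CMP  NZCV=1001
5: · SUBVC
6: ✓ MOVVS  r4←0x23
7: ✓ ADDGT  r2←0x38
8: ✓ CMP  NZCV=1000
9: ✓ MOVVC  r1←0xd0
10: ✓ ADDLT  r3←0x80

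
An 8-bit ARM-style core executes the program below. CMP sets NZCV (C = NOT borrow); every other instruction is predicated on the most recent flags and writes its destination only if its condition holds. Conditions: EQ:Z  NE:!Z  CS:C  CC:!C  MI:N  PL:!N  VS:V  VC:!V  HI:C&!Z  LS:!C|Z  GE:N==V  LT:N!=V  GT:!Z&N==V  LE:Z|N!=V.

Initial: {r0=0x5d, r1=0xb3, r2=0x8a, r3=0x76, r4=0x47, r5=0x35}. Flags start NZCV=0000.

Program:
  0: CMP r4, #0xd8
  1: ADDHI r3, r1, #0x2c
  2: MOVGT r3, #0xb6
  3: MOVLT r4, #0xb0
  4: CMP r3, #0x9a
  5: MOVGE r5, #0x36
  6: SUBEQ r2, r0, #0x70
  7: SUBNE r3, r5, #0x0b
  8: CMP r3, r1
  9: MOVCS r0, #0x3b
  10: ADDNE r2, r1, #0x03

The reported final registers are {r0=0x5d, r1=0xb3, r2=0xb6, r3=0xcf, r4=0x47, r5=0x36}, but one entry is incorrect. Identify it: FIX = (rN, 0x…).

[0] flags=0000 → (cmp)
[1] flags=0000 HI?F → skip
[2] flags=0000 GT?T → r3=0xb6
[3] flags=0000 LT?F → skip
[4] flags=0010 → (cmp)
[5] flags=0010 GE?T → r5=0x36
[6] flags=0010 EQ?F → skip
[7] flags=0010 NE?T → r3=0x2b
[8] flags=0000 → (cmp)
[9] flags=0000 CS?F → skip
[10] flags=0000 NE?T → r2=0xb6

FIX = (r3, 0x2b)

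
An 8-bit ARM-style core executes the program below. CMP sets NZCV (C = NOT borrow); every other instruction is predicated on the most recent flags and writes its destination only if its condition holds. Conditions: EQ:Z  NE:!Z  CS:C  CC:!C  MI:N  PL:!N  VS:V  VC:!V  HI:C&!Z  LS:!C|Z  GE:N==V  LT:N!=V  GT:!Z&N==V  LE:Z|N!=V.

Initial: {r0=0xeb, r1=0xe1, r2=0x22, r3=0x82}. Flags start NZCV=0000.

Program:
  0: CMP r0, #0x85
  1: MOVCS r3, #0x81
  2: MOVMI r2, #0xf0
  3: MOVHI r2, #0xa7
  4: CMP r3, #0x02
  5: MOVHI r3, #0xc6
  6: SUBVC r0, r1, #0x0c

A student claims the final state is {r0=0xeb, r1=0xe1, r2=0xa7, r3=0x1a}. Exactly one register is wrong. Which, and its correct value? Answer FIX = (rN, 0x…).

FIX = (r3, 0xc6)

0: ✓ CMP  NZCV=0010
1: ✓ MOVCS  r3←0x81
2: · MOVMI
3: ✓ MOVHI  r2←0xa7
4: ✓ CMP  NZCV=0011
5: ✓ MOVHI  r3←0xc6
6: · SUBVC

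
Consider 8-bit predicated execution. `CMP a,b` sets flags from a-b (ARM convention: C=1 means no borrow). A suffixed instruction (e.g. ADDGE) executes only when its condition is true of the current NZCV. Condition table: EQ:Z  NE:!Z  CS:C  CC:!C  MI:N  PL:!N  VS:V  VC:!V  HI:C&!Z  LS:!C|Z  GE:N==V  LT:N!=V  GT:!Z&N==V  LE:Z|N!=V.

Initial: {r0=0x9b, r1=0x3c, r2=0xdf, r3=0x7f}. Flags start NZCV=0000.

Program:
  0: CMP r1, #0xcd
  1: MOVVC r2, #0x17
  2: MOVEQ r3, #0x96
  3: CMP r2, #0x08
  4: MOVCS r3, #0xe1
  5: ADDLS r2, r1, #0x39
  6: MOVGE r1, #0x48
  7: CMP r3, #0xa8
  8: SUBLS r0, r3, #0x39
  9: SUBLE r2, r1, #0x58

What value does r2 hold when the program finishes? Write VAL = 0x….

VAL = 0x17

[0] flags=0000 → (cmp)
[1] flags=0000 VC?T → r2=0x17
[2] flags=0000 EQ?F → skip
[3] flags=0010 → (cmp)
[4] flags=0010 CS?T → r3=0xe1
[5] flags=0010 LS?F → skip
[6] flags=0010 GE?T → r1=0x48
[7] flags=0010 → (cmp)
[8] flags=0010 LS?F → skip
[9] flags=0010 LE?F → skip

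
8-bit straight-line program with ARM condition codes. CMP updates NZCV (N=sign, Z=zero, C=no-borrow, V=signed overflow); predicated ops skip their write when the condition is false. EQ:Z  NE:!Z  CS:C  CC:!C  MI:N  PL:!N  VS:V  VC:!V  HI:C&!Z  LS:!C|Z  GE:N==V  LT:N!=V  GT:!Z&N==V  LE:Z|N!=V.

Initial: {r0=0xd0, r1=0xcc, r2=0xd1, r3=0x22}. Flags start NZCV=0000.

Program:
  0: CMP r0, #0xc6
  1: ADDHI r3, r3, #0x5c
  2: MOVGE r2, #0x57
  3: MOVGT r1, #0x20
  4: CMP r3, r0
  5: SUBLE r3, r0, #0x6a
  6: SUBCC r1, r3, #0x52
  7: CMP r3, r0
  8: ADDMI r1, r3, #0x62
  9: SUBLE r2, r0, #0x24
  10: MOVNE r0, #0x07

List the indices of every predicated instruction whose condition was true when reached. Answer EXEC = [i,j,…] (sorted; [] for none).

EXEC = [1,2,3,6,8,10]

[0] flags=0010 → (cmp)
[1] flags=0010 HI?T → r3=0x7e
[2] flags=0010 GE?T → r2=0x57
[3] flags=0010 GT?T → r1=0x20
[4] flags=1001 → (cmp)
[5] flags=1001 LE?F → skip
[6] flags=1001 CC?T → r1=0x2c
[7] flags=1001 → (cmp)
[8] flags=1001 MI?T → r1=0xe0
[9] flags=1001 LE?F → skip
[10] flags=1001 NE?T → r0=0x07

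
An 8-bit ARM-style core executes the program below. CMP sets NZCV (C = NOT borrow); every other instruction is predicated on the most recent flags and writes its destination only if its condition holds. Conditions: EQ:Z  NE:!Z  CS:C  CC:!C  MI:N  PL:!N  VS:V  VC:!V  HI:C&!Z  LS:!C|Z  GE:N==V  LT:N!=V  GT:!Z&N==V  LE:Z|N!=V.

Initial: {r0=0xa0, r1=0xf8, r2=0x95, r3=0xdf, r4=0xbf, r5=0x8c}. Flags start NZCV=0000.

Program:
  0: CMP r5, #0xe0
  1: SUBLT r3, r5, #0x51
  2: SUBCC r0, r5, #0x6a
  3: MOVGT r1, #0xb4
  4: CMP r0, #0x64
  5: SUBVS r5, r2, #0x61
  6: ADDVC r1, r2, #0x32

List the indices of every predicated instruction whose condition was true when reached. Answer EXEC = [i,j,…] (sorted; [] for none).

EXEC = [1,2,6]

0: ✓ CMP  NZCV=1000
1: ✓ SUBLT  r3←0x3b
2: ✓ SUBCC  r0←0x22
3: · MOVGT
4: ✓ CMP  NZCV=1000
5: · SUBVS
6: ✓ ADDVC  r1←0xc7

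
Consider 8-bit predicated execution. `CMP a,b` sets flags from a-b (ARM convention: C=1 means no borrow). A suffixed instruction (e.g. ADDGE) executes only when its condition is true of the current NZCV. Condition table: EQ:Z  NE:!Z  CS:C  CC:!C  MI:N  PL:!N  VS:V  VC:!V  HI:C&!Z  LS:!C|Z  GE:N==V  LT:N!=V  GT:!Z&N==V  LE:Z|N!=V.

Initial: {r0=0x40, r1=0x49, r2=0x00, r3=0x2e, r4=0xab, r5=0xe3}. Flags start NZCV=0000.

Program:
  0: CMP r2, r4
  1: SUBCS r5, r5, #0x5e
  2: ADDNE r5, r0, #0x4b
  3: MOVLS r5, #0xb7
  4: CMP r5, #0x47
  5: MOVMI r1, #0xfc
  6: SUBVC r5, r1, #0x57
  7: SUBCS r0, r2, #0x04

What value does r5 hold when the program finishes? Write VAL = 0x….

0: ✓ CMP  NZCV=0000
1: · SUBCS
2: ✓ ADDNE  r5←0x8b
3: ✓ MOVLS  r5←0xb7
4: ✓ CMP  NZCV=0011
5: · MOVMI
6: · SUBVC
7: ✓ SUBCS  r0←0xfc

VAL = 0xb7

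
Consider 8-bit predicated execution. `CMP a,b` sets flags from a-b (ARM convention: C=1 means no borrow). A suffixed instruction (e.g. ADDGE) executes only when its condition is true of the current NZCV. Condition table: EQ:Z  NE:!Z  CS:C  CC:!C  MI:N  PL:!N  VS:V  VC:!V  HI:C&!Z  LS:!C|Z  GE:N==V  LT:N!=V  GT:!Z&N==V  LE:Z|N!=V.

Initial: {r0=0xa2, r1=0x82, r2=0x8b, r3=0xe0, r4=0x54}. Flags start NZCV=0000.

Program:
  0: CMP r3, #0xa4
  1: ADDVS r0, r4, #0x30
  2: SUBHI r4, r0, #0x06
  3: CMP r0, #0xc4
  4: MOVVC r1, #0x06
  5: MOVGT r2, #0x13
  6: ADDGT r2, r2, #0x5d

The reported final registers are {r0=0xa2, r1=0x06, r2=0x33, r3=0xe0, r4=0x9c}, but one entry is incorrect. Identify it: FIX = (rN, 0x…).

[0] flags=0010 → (cmp)
[1] flags=0010 VS?F → skip
[2] flags=0010 HI?T → r4=0x9c
[3] flags=1000 → (cmp)
[4] flags=1000 VC?T → r1=0x06
[5] flags=1000 GT?F → skip
[6] flags=1000 GT?F → skip

FIX = (r2, 0x8b)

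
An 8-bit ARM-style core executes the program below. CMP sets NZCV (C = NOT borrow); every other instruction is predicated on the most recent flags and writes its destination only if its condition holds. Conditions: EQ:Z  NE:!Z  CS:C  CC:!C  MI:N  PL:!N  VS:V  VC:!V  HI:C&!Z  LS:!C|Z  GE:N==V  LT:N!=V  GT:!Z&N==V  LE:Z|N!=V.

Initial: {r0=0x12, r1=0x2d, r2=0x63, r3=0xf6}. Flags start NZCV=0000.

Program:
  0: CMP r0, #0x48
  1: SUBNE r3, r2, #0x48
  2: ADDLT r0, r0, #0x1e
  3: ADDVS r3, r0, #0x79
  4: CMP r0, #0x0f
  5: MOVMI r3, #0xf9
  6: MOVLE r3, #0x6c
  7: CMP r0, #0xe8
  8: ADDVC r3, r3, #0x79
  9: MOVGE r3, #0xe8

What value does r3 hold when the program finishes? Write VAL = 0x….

VAL = 0xe8

0: ✓ CMP  NZCV=1000
1: ✓ SUBNE  r3←0x1b
2: ✓ ADDLT  r0←0x30
3: · ADDVS
4: ✓ CMP  NZCV=0010
5: · MOVMI
6: · MOVLE
7: ✓ CMP  NZCV=0000
8: ✓ ADDVC  r3←0x94
9: ✓ MOVGE  r3←0xe8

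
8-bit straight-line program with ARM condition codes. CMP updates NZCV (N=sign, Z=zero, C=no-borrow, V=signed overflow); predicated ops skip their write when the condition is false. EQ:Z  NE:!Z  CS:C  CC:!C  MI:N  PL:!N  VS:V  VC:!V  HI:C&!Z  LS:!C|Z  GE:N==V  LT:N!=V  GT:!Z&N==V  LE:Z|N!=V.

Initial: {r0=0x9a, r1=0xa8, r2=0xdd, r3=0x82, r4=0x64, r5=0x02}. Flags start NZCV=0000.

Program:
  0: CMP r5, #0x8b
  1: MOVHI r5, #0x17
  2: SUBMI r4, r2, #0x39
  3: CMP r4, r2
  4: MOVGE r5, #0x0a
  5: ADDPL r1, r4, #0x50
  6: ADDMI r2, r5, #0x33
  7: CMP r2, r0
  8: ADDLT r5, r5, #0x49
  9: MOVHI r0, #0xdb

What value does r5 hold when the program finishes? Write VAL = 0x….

0: ✓ CMP  NZCV=0000
1: · MOVHI
2: · SUBMI
3: ✓ CMP  NZCV=1001
4: ✓ MOVGE  r5←0x0a
5: · ADDPL
6: ✓ ADDMI  r2←0x3d
7: ✓ CMP  NZCV=1001
8: · ADDLT
9: · MOVHI

VAL = 0x0a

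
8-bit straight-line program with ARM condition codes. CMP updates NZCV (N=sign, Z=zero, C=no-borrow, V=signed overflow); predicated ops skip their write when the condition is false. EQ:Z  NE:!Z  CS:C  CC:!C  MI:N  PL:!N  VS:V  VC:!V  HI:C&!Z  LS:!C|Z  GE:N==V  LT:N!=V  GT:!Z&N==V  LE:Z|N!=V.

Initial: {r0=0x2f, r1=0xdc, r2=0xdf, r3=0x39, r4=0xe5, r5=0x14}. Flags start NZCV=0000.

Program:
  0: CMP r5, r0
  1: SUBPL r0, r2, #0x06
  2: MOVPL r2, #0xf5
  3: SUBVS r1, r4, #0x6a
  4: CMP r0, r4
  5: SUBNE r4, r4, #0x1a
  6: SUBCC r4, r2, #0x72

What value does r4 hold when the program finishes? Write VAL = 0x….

[0] flags=1000 → (cmp)
[1] flags=1000 PL?F → skip
[2] flags=1000 PL?F → skip
[3] flags=1000 VS?F → skip
[4] flags=0000 → (cmp)
[5] flags=0000 NE?T → r4=0xcb
[6] flags=0000 CC?T → r4=0x6d

VAL = 0x6d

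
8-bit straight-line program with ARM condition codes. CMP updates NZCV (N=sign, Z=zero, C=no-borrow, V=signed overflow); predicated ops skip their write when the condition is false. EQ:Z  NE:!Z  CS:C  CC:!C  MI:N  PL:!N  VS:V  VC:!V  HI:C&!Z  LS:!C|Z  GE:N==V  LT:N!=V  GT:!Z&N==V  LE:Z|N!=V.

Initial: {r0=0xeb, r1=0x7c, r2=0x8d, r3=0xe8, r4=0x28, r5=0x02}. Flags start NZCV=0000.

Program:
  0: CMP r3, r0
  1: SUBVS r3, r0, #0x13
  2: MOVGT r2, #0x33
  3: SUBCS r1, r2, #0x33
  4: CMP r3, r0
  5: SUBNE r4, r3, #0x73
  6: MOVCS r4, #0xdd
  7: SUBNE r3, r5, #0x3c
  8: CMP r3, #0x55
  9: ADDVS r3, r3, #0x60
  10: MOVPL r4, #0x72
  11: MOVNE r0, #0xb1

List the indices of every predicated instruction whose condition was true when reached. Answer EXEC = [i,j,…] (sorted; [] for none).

EXEC = [5,7,9,10,11]

0: ✓ CMP  NZCV=1000
1: · SUBVS
2: · MOVGT
3: · SUBCS
4: ✓ CMP  NZCV=1000
5: ✓ SUBNE  r4←0x75
6: · MOVCS
7: ✓ SUBNE  r3←0xc6
8: ✓ CMP  NZCV=0011
9: ✓ ADDVS  r3←0x26
10: ✓ MOVPL  r4←0x72
11: ✓ MOVNE  r0←0xb1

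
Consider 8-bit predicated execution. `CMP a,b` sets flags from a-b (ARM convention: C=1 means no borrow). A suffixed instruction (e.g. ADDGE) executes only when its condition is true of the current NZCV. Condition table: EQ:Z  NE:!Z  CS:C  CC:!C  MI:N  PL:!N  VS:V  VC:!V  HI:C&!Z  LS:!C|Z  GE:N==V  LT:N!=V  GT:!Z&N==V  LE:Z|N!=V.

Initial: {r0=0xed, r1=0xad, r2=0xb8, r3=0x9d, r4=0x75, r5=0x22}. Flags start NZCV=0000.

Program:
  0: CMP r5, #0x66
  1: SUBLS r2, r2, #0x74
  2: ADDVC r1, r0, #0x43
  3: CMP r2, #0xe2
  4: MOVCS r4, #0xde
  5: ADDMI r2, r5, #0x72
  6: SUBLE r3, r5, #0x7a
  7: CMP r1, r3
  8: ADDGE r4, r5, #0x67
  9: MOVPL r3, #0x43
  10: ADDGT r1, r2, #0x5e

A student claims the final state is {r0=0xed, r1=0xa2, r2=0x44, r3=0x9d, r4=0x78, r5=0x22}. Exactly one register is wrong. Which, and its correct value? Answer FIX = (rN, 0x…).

[0] flags=1000 → (cmp)
[1] flags=1000 LS?T → r2=0x44
[2] flags=1000 VC?T → r1=0x30
[3] flags=0000 → (cmp)
[4] flags=0000 CS?F → skip
[5] flags=0000 MI?F → skip
[6] flags=0000 LE?F → skip
[7] flags=1001 → (cmp)
[8] flags=1001 GE?T → r4=0x89
[9] flags=1001 PL?F → skip
[10] flags=1001 GT?T → r1=0xa2

FIX = (r4, 0x89)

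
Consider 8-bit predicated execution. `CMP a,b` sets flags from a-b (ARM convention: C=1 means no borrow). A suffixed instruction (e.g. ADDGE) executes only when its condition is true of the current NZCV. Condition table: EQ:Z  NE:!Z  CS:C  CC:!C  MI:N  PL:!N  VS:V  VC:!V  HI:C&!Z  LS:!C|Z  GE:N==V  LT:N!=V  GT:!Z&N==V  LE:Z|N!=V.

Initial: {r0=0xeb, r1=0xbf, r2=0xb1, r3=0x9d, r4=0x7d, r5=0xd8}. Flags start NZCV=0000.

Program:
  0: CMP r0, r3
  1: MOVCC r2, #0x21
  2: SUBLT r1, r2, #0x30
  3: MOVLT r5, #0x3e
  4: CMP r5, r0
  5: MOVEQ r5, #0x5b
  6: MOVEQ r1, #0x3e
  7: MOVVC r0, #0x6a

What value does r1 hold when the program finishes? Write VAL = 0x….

VAL = 0xbf

0: ✓ CMP  NZCV=0010
1: · MOVCC
2: · SUBLT
3: · MOVLT
4: ✓ CMP  NZCV=1000
5: · MOVEQ
6: · MOVEQ
7: ✓ MOVVC  r0←0x6a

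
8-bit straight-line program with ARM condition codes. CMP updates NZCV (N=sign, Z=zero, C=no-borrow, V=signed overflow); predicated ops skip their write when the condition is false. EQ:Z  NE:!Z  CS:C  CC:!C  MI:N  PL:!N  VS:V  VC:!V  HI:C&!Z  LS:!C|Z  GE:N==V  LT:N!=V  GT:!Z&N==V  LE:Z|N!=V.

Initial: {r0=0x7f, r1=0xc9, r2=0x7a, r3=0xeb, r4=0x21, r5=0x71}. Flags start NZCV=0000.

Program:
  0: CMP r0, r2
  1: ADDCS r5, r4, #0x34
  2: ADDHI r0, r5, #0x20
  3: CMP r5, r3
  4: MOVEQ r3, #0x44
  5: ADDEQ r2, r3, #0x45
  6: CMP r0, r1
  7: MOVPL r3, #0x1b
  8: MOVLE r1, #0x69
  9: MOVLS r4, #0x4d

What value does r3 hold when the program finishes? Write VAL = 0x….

VAL = 0xeb

0: ✓ CMP  NZCV=0010
1: ✓ ADDCS  r5←0x55
2: ✓ ADDHI  r0←0x75
3: ✓ CMP  NZCV=0000
4: · MOVEQ
5: · ADDEQ
6: ✓ CMP  NZCV=1001
7: · MOVPL
8: · MOVLE
9: ✓ MOVLS  r4←0x4d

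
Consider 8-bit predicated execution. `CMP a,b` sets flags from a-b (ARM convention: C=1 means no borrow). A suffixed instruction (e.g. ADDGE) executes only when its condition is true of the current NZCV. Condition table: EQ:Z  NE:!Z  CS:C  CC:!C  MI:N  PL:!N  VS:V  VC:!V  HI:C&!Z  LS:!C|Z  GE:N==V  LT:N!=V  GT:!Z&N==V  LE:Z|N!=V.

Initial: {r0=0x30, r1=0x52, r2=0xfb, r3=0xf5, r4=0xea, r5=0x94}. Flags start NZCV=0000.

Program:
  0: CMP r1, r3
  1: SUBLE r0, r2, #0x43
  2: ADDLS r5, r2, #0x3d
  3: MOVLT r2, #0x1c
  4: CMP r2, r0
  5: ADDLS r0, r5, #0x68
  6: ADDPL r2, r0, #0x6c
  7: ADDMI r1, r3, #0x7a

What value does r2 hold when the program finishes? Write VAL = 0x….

[0] flags=0000 → (cmp)
[1] flags=0000 LE?F → skip
[2] flags=0000 LS?T → r5=0x38
[3] flags=0000 LT?F → skip
[4] flags=1010 → (cmp)
[5] flags=1010 LS?F → skip
[6] flags=1010 PL?F → skip
[7] flags=1010 MI?T → r1=0x6f

VAL = 0xfb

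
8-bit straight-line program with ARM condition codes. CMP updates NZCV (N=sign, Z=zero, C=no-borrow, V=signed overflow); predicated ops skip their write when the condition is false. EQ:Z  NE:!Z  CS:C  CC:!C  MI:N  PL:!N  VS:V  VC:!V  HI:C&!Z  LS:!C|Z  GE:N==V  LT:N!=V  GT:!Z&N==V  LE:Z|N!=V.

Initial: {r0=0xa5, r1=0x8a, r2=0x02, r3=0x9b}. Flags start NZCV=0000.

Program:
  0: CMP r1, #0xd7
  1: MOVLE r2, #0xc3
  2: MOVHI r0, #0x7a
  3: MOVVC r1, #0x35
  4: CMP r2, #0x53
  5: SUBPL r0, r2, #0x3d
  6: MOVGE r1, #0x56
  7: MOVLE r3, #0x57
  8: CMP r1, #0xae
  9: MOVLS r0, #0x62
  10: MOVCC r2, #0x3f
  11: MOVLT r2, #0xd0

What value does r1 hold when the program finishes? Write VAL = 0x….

0: ✓ CMP  NZCV=1000
1: ✓ MOVLE  r2←0xc3
2: · MOVHI
3: ✓ MOVVC  r1←0x35
4: ✓ CMP  NZCV=0011
5: ✓ SUBPL  r0←0x86
6: · MOVGE
7: ✓ MOVLE  r3←0x57
8: ✓ CMP  NZCV=1001
9: ✓ MOVLS  r0←0x62
10: ✓ MOVCC  r2←0x3f
11: · MOVLT

VAL = 0x35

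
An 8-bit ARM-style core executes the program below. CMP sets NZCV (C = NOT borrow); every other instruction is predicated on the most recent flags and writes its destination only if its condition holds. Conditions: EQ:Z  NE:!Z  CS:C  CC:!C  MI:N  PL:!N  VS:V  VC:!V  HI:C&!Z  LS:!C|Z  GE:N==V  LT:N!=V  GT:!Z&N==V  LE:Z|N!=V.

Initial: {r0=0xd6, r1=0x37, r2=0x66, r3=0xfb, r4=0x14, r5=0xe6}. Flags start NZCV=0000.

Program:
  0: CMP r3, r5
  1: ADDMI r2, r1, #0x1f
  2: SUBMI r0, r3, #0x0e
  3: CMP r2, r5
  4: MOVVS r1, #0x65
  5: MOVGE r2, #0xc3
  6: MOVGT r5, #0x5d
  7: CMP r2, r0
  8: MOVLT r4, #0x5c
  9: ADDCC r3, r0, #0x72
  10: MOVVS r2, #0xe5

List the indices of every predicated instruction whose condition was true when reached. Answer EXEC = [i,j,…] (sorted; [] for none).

[0] flags=0010 → (cmp)
[1] flags=0010 MI?F → skip
[2] flags=0010 MI?F → skip
[3] flags=1001 → (cmp)
[4] flags=1001 VS?T → r1=0x65
[5] flags=1001 GE?T → r2=0xc3
[6] flags=1001 GT?T → r5=0x5d
[7] flags=1000 → (cmp)
[8] flags=1000 LT?T → r4=0x5c
[9] flags=1000 CC?T → r3=0x48
[10] flags=1000 VS?F → skip

EXEC = [4,5,6,8,9]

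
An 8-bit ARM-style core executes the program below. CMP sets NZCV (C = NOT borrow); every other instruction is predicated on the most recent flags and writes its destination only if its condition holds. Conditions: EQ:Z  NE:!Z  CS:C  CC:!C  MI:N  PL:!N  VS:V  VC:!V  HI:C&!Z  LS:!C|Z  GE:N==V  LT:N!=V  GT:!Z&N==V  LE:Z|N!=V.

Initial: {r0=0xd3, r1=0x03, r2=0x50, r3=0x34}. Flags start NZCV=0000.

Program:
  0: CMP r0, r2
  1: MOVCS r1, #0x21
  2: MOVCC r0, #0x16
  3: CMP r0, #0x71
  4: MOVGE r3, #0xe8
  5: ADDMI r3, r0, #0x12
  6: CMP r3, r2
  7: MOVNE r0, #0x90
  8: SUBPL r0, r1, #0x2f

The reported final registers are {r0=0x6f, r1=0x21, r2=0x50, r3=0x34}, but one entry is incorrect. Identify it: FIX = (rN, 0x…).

FIX = (r0, 0x90)

0: ✓ CMP  NZCV=1010
1: ✓ MOVCS  r1←0x21
2: · MOVCC
3: ✓ CMP  NZCV=0011
4: · MOVGE
5: · ADDMI
6: ✓ CMP  NZCV=1000
7: ✓ MOVNE  r0←0x90
8: · SUBPL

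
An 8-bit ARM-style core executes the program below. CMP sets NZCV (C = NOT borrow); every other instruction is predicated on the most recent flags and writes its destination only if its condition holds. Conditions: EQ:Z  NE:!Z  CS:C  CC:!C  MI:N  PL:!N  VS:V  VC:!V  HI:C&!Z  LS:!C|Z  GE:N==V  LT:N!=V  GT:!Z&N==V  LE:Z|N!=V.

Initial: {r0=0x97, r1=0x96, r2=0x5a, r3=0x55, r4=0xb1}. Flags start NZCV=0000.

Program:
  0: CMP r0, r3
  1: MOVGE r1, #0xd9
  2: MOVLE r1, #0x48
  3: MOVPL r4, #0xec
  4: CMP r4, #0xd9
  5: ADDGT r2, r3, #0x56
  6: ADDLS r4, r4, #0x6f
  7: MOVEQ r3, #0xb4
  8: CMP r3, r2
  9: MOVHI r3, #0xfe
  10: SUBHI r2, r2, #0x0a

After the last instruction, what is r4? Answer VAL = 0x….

VAL = 0xec

[0] flags=0011 → (cmp)
[1] flags=0011 GE?F → skip
[2] flags=0011 LE?T → r1=0x48
[3] flags=0011 PL?T → r4=0xec
[4] flags=0010 → (cmp)
[5] flags=0010 GT?T → r2=0xab
[6] flags=0010 LS?F → skip
[7] flags=0010 EQ?F → skip
[8] flags=1001 → (cmp)
[9] flags=1001 HI?F → skip
[10] flags=1001 HI?F → skip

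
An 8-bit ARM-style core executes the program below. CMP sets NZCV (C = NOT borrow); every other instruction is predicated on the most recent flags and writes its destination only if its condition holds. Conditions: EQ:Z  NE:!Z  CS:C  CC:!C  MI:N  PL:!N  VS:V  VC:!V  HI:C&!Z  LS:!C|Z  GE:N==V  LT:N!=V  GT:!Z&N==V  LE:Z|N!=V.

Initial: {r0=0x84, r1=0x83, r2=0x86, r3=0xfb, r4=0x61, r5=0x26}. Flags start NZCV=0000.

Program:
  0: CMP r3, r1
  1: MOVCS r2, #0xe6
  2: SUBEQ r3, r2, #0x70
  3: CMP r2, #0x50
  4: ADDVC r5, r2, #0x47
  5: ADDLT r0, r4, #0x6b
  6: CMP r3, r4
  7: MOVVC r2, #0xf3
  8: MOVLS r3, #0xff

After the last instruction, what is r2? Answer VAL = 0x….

[0] flags=0010 → (cmp)
[1] flags=0010 CS?T → r2=0xe6
[2] flags=0010 EQ?F → skip
[3] flags=1010 → (cmp)
[4] flags=1010 VC?T → r5=0x2d
[5] flags=1010 LT?T → r0=0xcc
[6] flags=1010 → (cmp)
[7] flags=1010 VC?T → r2=0xf3
[8] flags=1010 LS?F → skip

VAL = 0xf3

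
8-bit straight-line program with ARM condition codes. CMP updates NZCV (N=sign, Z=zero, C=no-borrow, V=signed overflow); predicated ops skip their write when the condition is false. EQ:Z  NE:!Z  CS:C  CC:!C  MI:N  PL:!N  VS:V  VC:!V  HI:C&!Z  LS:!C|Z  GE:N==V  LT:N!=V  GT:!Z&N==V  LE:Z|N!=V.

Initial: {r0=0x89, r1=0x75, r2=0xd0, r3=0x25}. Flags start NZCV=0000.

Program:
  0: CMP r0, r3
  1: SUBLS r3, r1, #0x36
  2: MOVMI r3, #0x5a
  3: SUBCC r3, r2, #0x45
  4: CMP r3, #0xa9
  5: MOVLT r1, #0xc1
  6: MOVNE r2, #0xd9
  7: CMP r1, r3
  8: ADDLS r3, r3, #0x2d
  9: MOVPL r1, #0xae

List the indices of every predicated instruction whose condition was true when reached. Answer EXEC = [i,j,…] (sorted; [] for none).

0: ✓ CMP  NZCV=0011
1: · SUBLS
2: · MOVMI
3: · SUBCC
4: ✓ CMP  NZCV=0000
5: · MOVLT
6: ✓ MOVNE  r2←0xd9
7: ✓ CMP  NZCV=0010
8: · ADDLS
9: ✓ MOVPL  r1←0xae

EXEC = [6,9]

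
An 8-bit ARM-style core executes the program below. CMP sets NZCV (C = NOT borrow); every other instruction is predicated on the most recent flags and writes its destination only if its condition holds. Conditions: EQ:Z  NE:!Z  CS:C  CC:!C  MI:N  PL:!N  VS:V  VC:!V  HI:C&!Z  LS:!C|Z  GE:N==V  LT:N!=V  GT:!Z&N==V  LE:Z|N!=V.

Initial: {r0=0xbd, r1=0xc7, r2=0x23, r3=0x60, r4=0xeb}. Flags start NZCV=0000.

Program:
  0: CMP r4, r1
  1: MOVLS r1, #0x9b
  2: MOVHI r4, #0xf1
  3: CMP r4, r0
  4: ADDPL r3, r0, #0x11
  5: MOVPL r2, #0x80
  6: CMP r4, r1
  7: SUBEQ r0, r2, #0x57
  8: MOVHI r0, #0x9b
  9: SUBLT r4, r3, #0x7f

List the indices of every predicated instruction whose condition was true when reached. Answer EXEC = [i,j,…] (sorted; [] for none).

EXEC = [2,4,5,8]

0: ✓ CMP  NZCV=0010
1: · MOVLS
2: ✓ MOVHI  r4←0xf1
3: ✓ CMP  NZCV=0010
4: ✓ ADDPL  r3←0xce
5: ✓ MOVPL  r2←0x80
6: ✓ CMP  NZCV=0010
7: · SUBEQ
8: ✓ MOVHI  r0←0x9b
9: · SUBLT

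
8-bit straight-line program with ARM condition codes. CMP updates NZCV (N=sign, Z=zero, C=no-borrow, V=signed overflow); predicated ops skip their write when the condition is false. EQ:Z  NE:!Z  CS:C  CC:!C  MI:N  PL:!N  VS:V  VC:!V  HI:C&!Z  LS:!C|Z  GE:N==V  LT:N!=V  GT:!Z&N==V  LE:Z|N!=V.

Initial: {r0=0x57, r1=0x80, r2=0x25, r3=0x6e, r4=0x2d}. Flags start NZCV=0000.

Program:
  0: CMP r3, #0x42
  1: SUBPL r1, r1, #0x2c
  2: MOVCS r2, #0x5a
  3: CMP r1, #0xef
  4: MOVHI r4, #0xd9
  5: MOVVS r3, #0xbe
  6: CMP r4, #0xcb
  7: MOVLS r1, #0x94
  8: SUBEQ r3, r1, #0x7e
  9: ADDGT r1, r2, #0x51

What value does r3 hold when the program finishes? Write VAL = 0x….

VAL = 0x6e

[0] flags=0010 → (cmp)
[1] flags=0010 PL?T → r1=0x54
[2] flags=0010 CS?T → r2=0x5a
[3] flags=0000 → (cmp)
[4] flags=0000 HI?F → skip
[5] flags=0000 VS?F → skip
[6] flags=0000 → (cmp)
[7] flags=0000 LS?T → r1=0x94
[8] flags=0000 EQ?F → skip
[9] flags=0000 GT?T → r1=0xab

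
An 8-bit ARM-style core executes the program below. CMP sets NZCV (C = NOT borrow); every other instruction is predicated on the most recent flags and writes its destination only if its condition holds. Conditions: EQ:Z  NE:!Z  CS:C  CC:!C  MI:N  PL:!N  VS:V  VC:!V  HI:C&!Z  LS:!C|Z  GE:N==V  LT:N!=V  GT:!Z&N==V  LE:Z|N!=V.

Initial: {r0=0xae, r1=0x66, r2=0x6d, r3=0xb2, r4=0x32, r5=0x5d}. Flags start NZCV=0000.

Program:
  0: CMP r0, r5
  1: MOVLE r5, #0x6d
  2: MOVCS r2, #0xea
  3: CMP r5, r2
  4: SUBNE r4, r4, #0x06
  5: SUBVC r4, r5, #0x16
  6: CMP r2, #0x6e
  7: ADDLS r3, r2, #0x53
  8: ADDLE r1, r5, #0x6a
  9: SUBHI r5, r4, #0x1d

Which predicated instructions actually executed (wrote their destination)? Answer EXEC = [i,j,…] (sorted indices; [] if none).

[0] flags=0011 → (cmp)
[1] flags=0011 LE?T → r5=0x6d
[2] flags=0011 CS?T → r2=0xea
[3] flags=1001 → (cmp)
[4] flags=1001 NE?T → r4=0x2c
[5] flags=1001 VC?F → skip
[6] flags=0011 → (cmp)
[7] flags=0011 LS?F → skip
[8] flags=0011 LE?T → r1=0xd7
[9] flags=0011 HI?T → r5=0x0f

EXEC = [1,2,4,8,9]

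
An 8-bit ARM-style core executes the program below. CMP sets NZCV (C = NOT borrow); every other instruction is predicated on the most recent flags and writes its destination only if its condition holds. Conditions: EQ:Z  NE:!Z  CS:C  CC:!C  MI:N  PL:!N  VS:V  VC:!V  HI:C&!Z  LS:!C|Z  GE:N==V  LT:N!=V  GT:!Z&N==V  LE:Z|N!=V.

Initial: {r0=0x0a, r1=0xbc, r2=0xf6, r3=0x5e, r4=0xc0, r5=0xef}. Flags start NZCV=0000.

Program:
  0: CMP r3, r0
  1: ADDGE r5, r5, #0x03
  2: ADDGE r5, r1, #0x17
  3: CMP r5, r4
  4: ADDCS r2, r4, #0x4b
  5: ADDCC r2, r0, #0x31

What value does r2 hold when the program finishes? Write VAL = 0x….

[0] flags=0010 → (cmp)
[1] flags=0010 GE?T → r5=0xf2
[2] flags=0010 GE?T → r5=0xd3
[3] flags=0010 → (cmp)
[4] flags=0010 CS?T → r2=0x0b
[5] flags=0010 CC?F → skip

VAL = 0x0b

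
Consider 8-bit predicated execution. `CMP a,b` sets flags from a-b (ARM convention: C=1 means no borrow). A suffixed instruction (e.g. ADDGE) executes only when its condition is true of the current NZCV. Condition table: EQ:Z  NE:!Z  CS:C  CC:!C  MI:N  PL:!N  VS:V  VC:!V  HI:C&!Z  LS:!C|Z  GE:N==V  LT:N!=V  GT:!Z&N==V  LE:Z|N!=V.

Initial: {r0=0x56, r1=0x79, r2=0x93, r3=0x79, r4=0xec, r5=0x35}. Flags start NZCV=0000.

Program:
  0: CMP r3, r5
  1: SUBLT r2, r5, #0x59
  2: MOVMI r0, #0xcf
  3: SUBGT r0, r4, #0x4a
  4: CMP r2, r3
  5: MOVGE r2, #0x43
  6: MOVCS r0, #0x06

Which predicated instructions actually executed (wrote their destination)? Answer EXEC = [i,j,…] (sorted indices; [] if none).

[0] flags=0010 → (cmp)
[1] flags=0010 LT?F → skip
[2] flags=0010 MI?F → skip
[3] flags=0010 GT?T → r0=0xa2
[4] flags=0011 → (cmp)
[5] flags=0011 GE?F → skip
[6] flags=0011 CS?T → r0=0x06

EXEC = [3,6]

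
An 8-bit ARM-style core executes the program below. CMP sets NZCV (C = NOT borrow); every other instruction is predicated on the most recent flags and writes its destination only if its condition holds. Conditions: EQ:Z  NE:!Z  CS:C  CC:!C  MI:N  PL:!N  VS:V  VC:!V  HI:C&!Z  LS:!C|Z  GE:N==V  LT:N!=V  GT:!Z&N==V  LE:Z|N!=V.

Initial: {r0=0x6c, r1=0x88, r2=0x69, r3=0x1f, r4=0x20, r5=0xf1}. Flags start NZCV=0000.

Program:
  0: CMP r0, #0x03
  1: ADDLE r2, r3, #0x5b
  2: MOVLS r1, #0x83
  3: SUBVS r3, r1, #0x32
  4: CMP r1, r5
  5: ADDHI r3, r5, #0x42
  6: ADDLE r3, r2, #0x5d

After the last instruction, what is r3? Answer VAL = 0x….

[0] flags=0010 → (cmp)
[1] flags=0010 LE?F → skip
[2] flags=0010 LS?F → skip
[3] flags=0010 VS?F → skip
[4] flags=1000 → (cmp)
[5] flags=1000 HI?F → skip
[6] flags=1000 LE?T → r3=0xc6

VAL = 0xc6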